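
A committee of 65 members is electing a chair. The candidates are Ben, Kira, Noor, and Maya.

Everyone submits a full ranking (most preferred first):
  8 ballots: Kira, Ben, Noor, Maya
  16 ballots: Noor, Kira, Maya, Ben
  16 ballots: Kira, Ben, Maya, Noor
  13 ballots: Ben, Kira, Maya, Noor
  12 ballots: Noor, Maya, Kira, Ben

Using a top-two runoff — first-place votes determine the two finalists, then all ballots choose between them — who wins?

Round 1 first-place votes: Ben 13, Kira 24, Noor 28, Maya 0. Noor and Kira advance.
Runoff: Noor is ranked above Kira on 28 ballots, Kira above Noor on 37.

Kira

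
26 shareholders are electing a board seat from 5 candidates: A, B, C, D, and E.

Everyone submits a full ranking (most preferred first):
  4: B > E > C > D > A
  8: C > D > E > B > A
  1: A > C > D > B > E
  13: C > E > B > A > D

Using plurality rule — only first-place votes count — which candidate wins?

First-place votes: A 1, B 4, C 21, D 0, E 0.

C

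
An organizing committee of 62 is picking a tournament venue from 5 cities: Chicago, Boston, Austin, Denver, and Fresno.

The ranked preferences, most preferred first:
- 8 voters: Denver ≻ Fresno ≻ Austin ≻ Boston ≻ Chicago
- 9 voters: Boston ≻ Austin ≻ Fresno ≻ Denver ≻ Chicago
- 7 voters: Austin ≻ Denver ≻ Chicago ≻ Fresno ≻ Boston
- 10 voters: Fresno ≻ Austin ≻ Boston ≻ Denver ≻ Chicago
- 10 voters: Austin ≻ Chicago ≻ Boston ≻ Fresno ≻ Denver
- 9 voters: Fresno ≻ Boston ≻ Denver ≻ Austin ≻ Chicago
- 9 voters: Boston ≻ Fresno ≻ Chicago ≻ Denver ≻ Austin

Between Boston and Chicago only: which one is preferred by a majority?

Boston

Boston is ranked above Chicago on 45 ballots; Chicago above Boston on 17.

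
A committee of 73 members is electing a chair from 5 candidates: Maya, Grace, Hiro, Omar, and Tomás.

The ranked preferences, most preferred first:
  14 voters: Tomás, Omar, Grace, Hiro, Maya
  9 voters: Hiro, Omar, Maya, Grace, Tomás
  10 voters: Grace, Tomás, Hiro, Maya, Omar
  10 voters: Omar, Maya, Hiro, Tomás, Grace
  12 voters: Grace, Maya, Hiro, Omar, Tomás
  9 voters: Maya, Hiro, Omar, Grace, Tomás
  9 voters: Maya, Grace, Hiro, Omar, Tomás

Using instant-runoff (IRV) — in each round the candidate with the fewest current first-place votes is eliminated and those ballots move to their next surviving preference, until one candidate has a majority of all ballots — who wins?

Omar

Round 1: Maya 18, Grace 22, Hiro 9, Omar 10, Tomás 14. Hiro eliminated.
Round 2: Maya 18, Grace 22, Omar 19, Tomás 14. Tomás eliminated.
Round 3: Maya 18, Grace 22, Omar 33. Maya eliminated.
Round 4: Grace 31, Omar 42. Omar has a majority (≥37).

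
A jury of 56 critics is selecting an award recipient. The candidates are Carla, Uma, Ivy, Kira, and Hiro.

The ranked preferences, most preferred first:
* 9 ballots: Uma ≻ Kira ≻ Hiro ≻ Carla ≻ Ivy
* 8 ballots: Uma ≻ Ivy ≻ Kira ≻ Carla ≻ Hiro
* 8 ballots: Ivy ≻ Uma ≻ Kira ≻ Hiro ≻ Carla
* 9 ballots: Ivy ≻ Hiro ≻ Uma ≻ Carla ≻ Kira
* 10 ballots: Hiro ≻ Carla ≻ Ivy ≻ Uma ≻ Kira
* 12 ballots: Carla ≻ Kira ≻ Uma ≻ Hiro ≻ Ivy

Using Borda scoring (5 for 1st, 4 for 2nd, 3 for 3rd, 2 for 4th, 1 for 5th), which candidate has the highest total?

Uma

Carla: 9×2 + 8×2 + 8×1 + 9×2 + 10×4 + 12×5 = 160
Uma: 9×5 + 8×5 + 8×4 + 9×3 + 10×2 + 12×3 = 200
Ivy: 9×1 + 8×4 + 8×5 + 9×5 + 10×3 + 12×1 = 168
Kira: 9×4 + 8×3 + 8×3 + 9×1 + 10×1 + 12×4 = 151
Hiro: 9×3 + 8×1 + 8×2 + 9×4 + 10×5 + 12×2 = 161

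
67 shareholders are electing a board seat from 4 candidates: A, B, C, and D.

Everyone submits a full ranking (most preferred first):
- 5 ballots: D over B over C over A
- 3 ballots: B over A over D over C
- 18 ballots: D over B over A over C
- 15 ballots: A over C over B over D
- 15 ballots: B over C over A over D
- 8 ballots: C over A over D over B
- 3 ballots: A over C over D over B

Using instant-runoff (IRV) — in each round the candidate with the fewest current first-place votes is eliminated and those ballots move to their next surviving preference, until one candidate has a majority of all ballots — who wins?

Round 1: A 18, B 18, C 8, D 23. C eliminated.
Round 2: A 26, B 18, D 23. B eliminated.
Round 3: A 44, D 23. A has a majority (≥34).

A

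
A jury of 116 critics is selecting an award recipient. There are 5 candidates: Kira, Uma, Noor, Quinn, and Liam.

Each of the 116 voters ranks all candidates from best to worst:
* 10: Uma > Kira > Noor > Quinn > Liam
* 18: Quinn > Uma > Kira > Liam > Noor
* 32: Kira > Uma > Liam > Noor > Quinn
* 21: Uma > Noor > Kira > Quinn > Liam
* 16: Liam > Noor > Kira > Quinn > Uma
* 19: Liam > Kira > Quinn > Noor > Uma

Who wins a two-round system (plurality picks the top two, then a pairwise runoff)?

Kira

Round 1 first-place votes: Kira 32, Uma 31, Noor 0, Quinn 18, Liam 35. Liam and Kira advance.
Runoff: Liam is ranked above Kira on 35 ballots, Kira above Liam on 81.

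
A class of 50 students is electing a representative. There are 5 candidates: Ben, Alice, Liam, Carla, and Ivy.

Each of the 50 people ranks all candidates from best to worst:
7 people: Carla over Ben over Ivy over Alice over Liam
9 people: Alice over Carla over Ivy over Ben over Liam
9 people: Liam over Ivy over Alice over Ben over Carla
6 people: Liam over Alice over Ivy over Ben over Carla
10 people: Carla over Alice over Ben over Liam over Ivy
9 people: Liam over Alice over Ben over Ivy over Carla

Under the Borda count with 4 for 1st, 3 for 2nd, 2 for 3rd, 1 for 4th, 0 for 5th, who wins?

Ben: 7×3 + 9×1 + 9×1 + 6×1 + 10×2 + 9×2 = 83
Alice: 7×1 + 9×4 + 9×2 + 6×3 + 10×3 + 9×3 = 136
Liam: 7×0 + 9×0 + 9×4 + 6×4 + 10×1 + 9×4 = 106
Carla: 7×4 + 9×3 + 9×0 + 6×0 + 10×4 + 9×0 = 95
Ivy: 7×2 + 9×2 + 9×3 + 6×2 + 10×0 + 9×1 = 80

Alice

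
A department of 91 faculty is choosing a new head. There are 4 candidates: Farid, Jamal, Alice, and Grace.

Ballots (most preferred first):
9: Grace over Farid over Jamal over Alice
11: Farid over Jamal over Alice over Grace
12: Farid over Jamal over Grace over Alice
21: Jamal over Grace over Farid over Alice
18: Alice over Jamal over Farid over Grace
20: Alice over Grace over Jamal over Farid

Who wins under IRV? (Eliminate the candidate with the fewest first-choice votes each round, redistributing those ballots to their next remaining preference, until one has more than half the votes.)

Farid

Round 1: Farid 23, Jamal 21, Alice 38, Grace 9. Grace eliminated.
Round 2: Farid 32, Jamal 21, Alice 38. Jamal eliminated.
Round 3: Farid 53, Alice 38. Farid has a majority (≥46).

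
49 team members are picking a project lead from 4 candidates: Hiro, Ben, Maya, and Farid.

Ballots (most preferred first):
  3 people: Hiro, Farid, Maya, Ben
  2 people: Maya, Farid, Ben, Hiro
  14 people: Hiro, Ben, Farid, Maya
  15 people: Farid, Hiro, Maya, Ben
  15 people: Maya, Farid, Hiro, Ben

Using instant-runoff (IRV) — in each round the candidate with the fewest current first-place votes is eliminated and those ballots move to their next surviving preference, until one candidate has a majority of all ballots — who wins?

Hiro

Round 1: Hiro 17, Ben 0, Maya 17, Farid 15. Ben eliminated.
Round 2: Hiro 17, Maya 17, Farid 15. Farid eliminated.
Round 3: Hiro 32, Maya 17. Hiro has a majority (≥25).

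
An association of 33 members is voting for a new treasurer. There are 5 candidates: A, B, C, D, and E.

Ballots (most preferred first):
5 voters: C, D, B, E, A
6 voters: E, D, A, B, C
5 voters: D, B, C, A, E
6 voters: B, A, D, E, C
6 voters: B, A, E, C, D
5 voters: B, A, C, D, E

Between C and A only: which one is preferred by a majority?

C is ranked above A on 10 ballots; A above C on 23.

A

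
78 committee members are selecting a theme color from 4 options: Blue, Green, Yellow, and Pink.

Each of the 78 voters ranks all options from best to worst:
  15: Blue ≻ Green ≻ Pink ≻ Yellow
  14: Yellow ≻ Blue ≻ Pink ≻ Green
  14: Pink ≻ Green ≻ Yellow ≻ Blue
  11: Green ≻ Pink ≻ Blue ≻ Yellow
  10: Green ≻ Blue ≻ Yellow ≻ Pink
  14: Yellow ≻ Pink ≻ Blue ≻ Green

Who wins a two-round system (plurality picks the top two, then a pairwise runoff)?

Round 1 first-place votes: Blue 15, Green 21, Yellow 28, Pink 14. Yellow and Green advance.
Runoff: Yellow is ranked above Green on 28 ballots, Green above Yellow on 50.

Green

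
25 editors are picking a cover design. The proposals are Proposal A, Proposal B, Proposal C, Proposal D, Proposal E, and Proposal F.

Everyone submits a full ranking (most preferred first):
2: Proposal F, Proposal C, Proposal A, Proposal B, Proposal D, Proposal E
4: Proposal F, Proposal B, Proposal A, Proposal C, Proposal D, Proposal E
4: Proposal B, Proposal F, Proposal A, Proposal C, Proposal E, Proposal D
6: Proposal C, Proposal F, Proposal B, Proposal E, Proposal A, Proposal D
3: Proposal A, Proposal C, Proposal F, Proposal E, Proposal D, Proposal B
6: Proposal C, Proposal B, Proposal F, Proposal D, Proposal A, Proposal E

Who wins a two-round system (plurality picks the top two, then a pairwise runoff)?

Round 1 first-place votes: Proposal A 3, Proposal B 4, Proposal C 12, Proposal D 0, Proposal E 0, Proposal F 6. Proposal C and Proposal F advance.
Runoff: Proposal C is ranked above Proposal F on 15 ballots, Proposal F above Proposal C on 10.

Proposal C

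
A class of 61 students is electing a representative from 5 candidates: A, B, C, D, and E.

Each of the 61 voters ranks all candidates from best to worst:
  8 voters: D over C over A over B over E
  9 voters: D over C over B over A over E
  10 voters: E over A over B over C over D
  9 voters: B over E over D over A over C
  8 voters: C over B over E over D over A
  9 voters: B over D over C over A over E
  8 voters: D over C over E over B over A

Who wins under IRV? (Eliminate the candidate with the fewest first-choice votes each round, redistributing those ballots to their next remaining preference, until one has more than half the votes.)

B

Round 1: A 0, B 18, C 8, D 25, E 10. A eliminated.
Round 2: B 18, C 8, D 25, E 10. C eliminated.
Round 3: B 26, D 25, E 10. E eliminated.
Round 4: B 36, D 25. B has a majority (≥31).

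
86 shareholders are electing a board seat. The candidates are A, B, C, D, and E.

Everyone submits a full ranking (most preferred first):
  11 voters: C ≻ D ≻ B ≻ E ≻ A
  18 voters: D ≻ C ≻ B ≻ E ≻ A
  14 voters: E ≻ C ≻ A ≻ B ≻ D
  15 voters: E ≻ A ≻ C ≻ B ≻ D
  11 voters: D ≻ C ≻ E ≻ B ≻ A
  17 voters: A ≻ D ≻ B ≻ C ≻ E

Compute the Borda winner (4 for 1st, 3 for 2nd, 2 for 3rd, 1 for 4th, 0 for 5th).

A: 11×0 + 18×0 + 14×2 + 15×3 + 11×0 + 17×4 = 141
B: 11×2 + 18×2 + 14×1 + 15×1 + 11×1 + 17×2 = 132
C: 11×4 + 18×3 + 14×3 + 15×2 + 11×3 + 17×1 = 220
D: 11×3 + 18×4 + 14×0 + 15×0 + 11×4 + 17×3 = 200
E: 11×1 + 18×1 + 14×4 + 15×4 + 11×2 + 17×0 = 167

C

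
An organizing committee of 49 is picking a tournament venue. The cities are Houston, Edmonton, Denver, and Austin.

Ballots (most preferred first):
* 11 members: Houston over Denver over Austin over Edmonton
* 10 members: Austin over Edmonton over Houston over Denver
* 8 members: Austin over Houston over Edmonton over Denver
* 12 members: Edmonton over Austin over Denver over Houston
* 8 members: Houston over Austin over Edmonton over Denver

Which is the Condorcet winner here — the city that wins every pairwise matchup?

Austin vs Houston: 30–19
Austin vs Edmonton: 37–12
Austin vs Denver: 38–11
Austin beats every other city.

Austin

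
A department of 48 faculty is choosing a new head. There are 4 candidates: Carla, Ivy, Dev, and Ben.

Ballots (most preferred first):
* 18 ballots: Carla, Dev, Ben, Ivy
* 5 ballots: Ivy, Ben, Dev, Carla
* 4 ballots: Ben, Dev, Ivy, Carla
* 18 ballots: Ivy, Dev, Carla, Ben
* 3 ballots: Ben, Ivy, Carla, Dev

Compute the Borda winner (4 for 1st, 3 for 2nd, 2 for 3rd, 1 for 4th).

Carla: 18×4 + 5×1 + 4×1 + 18×2 + 3×2 = 123
Ivy: 18×1 + 5×4 + 4×2 + 18×4 + 3×3 = 127
Dev: 18×3 + 5×2 + 4×3 + 18×3 + 3×1 = 133
Ben: 18×2 + 5×3 + 4×4 + 18×1 + 3×4 = 97

Dev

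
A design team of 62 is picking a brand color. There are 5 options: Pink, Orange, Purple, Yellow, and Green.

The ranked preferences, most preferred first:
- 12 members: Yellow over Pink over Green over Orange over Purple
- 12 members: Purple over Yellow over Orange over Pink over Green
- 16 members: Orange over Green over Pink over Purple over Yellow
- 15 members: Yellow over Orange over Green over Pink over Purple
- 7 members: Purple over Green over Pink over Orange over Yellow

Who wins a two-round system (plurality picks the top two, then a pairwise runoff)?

Round 1 first-place votes: Pink 0, Orange 16, Purple 19, Yellow 27, Green 0. Yellow and Purple advance.
Runoff: Yellow is ranked above Purple on 27 ballots, Purple above Yellow on 35.

Purple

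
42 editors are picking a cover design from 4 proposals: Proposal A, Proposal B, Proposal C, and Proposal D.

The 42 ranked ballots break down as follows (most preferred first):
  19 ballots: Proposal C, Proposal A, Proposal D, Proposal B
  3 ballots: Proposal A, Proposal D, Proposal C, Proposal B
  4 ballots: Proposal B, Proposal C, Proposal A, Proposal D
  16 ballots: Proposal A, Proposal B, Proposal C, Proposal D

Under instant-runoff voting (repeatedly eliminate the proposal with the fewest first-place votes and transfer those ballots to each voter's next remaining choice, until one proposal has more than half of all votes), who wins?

Proposal C

Round 1: Proposal A 19, Proposal B 4, Proposal C 19, Proposal D 0. Proposal D eliminated.
Round 2: Proposal A 19, Proposal B 4, Proposal C 19. Proposal B eliminated.
Round 3: Proposal A 19, Proposal C 23. Proposal C has a majority (≥22).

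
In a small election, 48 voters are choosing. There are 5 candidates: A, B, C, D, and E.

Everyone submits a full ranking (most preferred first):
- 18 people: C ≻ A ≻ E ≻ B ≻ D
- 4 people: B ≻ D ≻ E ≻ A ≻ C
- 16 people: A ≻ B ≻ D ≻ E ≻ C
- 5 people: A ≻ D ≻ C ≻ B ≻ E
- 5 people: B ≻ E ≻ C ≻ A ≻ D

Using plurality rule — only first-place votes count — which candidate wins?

First-place votes: A 21, B 9, C 18, D 0, E 0.

A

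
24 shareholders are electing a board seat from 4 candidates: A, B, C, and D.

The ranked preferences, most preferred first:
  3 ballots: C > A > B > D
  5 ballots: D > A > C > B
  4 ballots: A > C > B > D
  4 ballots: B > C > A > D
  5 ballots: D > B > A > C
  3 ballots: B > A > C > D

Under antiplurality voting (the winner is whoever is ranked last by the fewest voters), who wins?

Last-place votes: A 0, B 5, C 5, D 14.

A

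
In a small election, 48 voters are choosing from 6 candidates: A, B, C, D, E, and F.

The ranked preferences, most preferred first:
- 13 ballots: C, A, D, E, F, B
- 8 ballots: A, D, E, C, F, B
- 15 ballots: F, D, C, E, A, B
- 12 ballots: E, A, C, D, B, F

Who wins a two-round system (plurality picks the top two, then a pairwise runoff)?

C

Round 1 first-place votes: A 8, B 0, C 13, D 0, E 12, F 15. F and C advance.
Runoff: F is ranked above C on 15 ballots, C above F on 33.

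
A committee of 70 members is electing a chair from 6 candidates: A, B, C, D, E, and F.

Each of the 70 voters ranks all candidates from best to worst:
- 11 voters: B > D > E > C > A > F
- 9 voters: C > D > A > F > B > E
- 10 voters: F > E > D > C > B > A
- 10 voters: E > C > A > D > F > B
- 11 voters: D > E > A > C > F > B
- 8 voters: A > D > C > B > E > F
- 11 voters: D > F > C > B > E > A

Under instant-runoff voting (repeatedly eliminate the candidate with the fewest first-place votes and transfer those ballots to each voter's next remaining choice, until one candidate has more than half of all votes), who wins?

Round 1: A 8, B 11, C 9, D 22, E 10, F 10. A eliminated.
Round 2: B 11, C 9, D 30, E 10, F 10. C eliminated.
Round 3: B 11, D 39, E 10, F 10. D has a majority (≥36).

D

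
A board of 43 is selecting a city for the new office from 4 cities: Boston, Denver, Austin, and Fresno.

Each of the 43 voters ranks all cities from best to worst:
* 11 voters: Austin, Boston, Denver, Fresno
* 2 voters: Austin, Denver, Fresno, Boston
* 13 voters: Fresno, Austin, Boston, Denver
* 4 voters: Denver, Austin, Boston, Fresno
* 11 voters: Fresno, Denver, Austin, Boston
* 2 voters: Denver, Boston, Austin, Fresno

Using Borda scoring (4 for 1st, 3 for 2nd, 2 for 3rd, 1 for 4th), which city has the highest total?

Austin

Boston: 11×3 + 2×1 + 13×2 + 4×2 + 11×1 + 2×3 = 86
Denver: 11×2 + 2×3 + 13×1 + 4×4 + 11×3 + 2×4 = 98
Austin: 11×4 + 2×4 + 13×3 + 4×3 + 11×2 + 2×2 = 129
Fresno: 11×1 + 2×2 + 13×4 + 4×1 + 11×4 + 2×1 = 117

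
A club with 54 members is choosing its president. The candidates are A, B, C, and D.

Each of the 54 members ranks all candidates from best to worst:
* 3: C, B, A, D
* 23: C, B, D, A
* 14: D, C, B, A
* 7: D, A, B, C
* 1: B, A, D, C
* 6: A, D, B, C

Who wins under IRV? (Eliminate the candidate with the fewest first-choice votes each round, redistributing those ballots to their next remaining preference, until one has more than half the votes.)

Round 1: A 6, B 1, C 26, D 21. B eliminated.
Round 2: A 7, C 26, D 21. A eliminated.
Round 3: C 26, D 28. D has a majority (≥28).

D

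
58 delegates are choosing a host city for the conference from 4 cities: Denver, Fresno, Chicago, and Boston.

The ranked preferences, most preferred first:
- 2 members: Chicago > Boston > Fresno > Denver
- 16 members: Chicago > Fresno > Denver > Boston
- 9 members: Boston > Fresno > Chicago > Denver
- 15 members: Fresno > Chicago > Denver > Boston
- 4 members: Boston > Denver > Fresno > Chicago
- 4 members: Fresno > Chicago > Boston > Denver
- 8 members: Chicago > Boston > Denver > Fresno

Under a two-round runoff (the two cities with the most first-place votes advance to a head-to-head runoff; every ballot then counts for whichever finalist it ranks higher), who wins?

Round 1 first-place votes: Denver 0, Fresno 19, Chicago 26, Boston 13. Chicago and Fresno advance.
Runoff: Chicago is ranked above Fresno on 26 ballots, Fresno above Chicago on 32.

Fresno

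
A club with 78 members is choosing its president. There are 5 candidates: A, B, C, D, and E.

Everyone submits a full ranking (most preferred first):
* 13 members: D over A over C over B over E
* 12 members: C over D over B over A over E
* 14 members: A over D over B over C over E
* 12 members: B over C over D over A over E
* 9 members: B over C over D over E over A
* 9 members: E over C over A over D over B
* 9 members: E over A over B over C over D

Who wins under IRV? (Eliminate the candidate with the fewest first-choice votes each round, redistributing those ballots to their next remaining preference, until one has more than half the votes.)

Round 1: A 14, B 21, C 12, D 13, E 18. C eliminated.
Round 2: A 14, B 21, D 25, E 18. A eliminated.
Round 3: B 21, D 39, E 18. E eliminated.
Round 4: B 30, D 48. D has a majority (≥40).

D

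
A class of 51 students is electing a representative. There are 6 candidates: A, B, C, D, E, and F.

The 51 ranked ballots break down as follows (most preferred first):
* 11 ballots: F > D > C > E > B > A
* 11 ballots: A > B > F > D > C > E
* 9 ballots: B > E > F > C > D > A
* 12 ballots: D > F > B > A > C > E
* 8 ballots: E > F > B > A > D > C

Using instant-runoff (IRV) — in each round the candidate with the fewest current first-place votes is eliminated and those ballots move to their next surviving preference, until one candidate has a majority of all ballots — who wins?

F

Round 1: A 11, B 9, C 0, D 12, E 8, F 11. C eliminated.
Round 2: A 11, B 9, D 12, E 8, F 11. E eliminated.
Round 3: A 11, B 9, D 12, F 19. B eliminated.
Round 4: A 11, D 12, F 28. F has a majority (≥26).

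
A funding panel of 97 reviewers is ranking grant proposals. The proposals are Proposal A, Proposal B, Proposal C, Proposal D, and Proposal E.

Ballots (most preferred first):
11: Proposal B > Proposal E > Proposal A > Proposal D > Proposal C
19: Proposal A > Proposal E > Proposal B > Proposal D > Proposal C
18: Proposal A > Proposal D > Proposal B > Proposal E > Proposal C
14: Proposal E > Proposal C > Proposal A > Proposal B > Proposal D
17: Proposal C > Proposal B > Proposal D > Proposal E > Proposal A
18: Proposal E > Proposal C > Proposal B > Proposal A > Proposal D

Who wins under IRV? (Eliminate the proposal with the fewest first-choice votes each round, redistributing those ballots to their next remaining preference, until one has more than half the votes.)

Round 1: Proposal A 37, Proposal B 11, Proposal C 17, Proposal D 0, Proposal E 32. Proposal D eliminated.
Round 2: Proposal A 37, Proposal B 11, Proposal C 17, Proposal E 32. Proposal B eliminated.
Round 3: Proposal A 37, Proposal C 17, Proposal E 43. Proposal C eliminated.
Round 4: Proposal A 37, Proposal E 60. Proposal E has a majority (≥49).

Proposal E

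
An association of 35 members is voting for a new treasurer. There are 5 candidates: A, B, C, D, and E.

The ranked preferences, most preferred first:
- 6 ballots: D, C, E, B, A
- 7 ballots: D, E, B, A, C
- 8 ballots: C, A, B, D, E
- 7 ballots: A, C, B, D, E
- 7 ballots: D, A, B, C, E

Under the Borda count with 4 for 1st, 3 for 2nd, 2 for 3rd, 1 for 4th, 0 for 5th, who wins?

A: 6×0 + 7×1 + 8×3 + 7×4 + 7×3 = 80
B: 6×1 + 7×2 + 8×2 + 7×2 + 7×2 = 64
C: 6×3 + 7×0 + 8×4 + 7×3 + 7×1 = 78
D: 6×4 + 7×4 + 8×1 + 7×1 + 7×4 = 95
E: 6×2 + 7×3 + 8×0 + 7×0 + 7×0 = 33

D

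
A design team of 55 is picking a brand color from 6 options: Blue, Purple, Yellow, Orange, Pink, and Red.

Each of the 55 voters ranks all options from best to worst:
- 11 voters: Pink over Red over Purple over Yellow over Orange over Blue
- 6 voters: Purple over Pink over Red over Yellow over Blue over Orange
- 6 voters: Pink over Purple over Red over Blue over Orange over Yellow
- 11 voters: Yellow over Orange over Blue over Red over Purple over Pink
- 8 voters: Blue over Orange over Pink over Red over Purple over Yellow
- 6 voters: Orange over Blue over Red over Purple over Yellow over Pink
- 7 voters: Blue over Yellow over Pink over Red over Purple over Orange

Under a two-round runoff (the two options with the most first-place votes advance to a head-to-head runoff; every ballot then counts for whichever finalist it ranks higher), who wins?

Round 1 first-place votes: Blue 15, Purple 6, Yellow 11, Orange 6, Pink 17, Red 0. Pink and Blue advance.
Runoff: Pink is ranked above Blue on 23 ballots, Blue above Pink on 32.

Blue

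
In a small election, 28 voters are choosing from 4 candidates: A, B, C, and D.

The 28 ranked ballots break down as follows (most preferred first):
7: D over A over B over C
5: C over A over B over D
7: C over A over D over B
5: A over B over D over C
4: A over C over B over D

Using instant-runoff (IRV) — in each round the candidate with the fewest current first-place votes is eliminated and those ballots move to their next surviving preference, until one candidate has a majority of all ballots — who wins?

A

Round 1: A 9, B 0, C 12, D 7. B eliminated.
Round 2: A 9, C 12, D 7. D eliminated.
Round 3: A 16, C 12. A has a majority (≥15).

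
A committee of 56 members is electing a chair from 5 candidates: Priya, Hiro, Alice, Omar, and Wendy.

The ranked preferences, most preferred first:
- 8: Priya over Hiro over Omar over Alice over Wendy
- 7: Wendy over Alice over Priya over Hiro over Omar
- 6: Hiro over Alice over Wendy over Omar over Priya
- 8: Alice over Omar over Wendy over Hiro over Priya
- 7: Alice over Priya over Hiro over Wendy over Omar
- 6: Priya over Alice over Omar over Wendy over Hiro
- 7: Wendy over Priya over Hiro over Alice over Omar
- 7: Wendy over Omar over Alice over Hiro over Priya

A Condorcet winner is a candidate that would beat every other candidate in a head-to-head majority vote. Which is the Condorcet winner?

Alice

Alice vs Priya: 35–21
Alice vs Hiro: 35–21
Alice vs Omar: 41–15
Alice vs Wendy: 35–21
Alice beats every other candidate.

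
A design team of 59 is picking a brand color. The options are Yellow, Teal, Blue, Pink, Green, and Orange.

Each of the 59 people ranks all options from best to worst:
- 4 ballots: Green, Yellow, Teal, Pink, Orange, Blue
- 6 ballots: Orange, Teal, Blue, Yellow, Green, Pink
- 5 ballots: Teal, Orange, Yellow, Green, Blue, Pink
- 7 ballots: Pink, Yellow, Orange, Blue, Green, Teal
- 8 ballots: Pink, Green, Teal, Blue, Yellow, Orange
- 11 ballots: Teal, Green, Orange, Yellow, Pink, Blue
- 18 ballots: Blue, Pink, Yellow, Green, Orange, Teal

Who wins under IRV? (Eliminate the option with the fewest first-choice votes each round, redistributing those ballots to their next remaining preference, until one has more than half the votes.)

Round 1: Yellow 0, Teal 16, Blue 18, Pink 15, Green 4, Orange 6. Yellow eliminated.
Round 2: Teal 16, Blue 18, Pink 15, Green 4, Orange 6. Green eliminated.
Round 3: Teal 20, Blue 18, Pink 15, Orange 6. Orange eliminated.
Round 4: Teal 26, Blue 18, Pink 15. Pink eliminated.
Round 5: Teal 34, Blue 25. Teal has a majority (≥30).

Teal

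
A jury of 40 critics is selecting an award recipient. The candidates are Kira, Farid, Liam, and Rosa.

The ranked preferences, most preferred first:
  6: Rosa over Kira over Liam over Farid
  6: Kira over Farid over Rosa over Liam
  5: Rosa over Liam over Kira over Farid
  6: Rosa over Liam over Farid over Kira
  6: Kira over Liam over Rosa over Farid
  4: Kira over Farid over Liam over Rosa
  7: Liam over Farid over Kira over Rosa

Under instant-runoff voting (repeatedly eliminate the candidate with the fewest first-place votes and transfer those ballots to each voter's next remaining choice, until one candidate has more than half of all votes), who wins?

Round 1: Kira 16, Farid 0, Liam 7, Rosa 17. Farid eliminated.
Round 2: Kira 16, Liam 7, Rosa 17. Liam eliminated.
Round 3: Kira 23, Rosa 17. Kira has a majority (≥21).

Kira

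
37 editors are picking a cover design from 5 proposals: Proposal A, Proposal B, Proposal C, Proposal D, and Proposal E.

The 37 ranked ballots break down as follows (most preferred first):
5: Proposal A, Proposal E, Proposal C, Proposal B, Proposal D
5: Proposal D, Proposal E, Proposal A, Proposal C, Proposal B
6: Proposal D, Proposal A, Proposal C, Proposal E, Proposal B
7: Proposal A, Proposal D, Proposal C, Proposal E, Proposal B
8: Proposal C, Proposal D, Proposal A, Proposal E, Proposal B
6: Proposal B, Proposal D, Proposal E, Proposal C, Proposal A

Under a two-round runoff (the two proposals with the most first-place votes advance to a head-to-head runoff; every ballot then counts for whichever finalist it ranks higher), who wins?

Round 1 first-place votes: Proposal A 12, Proposal B 6, Proposal C 8, Proposal D 11, Proposal E 0. Proposal A and Proposal D advance.
Runoff: Proposal A is ranked above Proposal D on 12 ballots, Proposal D above Proposal A on 25.

Proposal D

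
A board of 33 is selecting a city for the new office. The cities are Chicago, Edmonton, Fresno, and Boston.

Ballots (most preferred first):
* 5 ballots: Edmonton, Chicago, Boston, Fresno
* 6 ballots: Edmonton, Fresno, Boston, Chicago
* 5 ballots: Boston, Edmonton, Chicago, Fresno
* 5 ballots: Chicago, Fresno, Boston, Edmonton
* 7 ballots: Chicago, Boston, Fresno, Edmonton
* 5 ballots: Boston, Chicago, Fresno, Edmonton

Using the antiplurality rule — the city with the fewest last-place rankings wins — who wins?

Last-place votes: Chicago 6, Edmonton 17, Fresno 10, Boston 0.

Boston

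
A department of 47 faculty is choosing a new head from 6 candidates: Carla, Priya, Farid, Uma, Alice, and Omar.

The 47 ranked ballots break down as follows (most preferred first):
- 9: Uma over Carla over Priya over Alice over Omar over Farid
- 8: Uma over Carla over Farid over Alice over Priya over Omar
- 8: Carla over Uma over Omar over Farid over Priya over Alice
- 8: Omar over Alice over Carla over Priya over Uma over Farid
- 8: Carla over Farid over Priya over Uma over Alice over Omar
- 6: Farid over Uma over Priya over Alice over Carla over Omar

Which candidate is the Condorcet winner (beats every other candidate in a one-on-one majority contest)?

Carla

Carla vs Priya: 41–6
Carla vs Farid: 41–6
Carla vs Uma: 24–23
Carla vs Alice: 33–14
Carla vs Omar: 39–8
Carla beats every other candidate.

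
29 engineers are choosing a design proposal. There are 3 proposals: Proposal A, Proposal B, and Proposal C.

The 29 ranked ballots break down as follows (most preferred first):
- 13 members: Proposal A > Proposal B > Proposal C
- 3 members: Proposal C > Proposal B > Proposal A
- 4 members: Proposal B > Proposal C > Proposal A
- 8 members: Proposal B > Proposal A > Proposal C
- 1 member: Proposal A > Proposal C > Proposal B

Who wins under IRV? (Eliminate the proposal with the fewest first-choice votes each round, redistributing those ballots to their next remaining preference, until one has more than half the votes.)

Proposal B

Round 1: Proposal A 14, Proposal B 12, Proposal C 3. Proposal C eliminated.
Round 2: Proposal A 14, Proposal B 15. Proposal B has a majority (≥15).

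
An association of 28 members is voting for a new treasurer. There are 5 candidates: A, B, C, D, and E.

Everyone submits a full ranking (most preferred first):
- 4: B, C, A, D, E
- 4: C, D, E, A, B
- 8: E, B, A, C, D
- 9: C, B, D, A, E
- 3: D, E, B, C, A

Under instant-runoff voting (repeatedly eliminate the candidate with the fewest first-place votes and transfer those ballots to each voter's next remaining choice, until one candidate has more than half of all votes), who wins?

Round 1: A 0, B 4, C 13, D 3, E 8. A eliminated.
Round 2: B 4, C 13, D 3, E 8. D eliminated.
Round 3: B 4, C 13, E 11. B eliminated.
Round 4: C 17, E 11. C has a majority (≥15).

C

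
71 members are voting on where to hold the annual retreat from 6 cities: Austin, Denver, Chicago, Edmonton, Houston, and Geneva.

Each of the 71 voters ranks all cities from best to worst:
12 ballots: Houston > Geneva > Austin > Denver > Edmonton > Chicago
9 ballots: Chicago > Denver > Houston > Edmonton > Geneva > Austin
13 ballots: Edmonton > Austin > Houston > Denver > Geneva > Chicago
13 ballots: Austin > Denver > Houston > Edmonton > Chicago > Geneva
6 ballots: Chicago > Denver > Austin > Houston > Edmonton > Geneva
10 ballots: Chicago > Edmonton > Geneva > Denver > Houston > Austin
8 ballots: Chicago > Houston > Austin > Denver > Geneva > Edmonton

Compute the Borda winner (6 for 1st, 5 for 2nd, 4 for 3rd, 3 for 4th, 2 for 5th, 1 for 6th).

Houston

Austin: 12×4 + 9×1 + 13×5 + 13×6 + 6×4 + 10×1 + 8×4 = 266
Denver: 12×3 + 9×5 + 13×3 + 13×5 + 6×5 + 10×3 + 8×3 = 269
Chicago: 12×1 + 9×6 + 13×1 + 13×2 + 6×6 + 10×6 + 8×6 = 249
Edmonton: 12×2 + 9×3 + 13×6 + 13×3 + 6×2 + 10×5 + 8×1 = 238
Houston: 12×6 + 9×4 + 13×4 + 13×4 + 6×3 + 10×2 + 8×5 = 290
Geneva: 12×5 + 9×2 + 13×2 + 13×1 + 6×1 + 10×4 + 8×2 = 179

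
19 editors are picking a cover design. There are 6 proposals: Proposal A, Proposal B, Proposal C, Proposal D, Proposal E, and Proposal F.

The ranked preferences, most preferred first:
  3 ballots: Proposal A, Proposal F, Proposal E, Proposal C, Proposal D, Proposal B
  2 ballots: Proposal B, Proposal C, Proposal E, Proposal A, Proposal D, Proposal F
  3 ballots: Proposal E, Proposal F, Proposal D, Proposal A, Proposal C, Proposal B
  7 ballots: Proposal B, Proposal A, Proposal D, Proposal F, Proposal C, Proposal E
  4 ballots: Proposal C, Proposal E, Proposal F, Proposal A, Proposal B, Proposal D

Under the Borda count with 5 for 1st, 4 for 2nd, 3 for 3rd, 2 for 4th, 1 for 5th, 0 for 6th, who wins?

Proposal A

Proposal A: 3×5 + 2×2 + 3×2 + 7×4 + 4×2 = 61
Proposal B: 3×0 + 2×5 + 3×0 + 7×5 + 4×1 = 49
Proposal C: 3×2 + 2×4 + 3×1 + 7×1 + 4×5 = 44
Proposal D: 3×1 + 2×1 + 3×3 + 7×3 + 4×0 = 35
Proposal E: 3×3 + 2×3 + 3×5 + 7×0 + 4×4 = 46
Proposal F: 3×4 + 2×0 + 3×4 + 7×2 + 4×3 = 50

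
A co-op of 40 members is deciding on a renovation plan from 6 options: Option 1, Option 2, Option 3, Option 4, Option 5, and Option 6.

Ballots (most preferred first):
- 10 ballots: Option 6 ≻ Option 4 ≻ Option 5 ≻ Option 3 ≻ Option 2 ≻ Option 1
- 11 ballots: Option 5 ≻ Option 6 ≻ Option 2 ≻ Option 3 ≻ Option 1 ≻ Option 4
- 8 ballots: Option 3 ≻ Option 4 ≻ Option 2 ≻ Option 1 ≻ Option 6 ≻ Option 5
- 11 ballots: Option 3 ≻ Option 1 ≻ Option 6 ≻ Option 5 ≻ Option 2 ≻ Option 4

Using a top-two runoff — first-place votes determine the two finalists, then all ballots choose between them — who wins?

Option 5

Round 1 first-place votes: Option 1 0, Option 2 0, Option 3 19, Option 4 0, Option 5 11, Option 6 10. Option 3 and Option 5 advance.
Runoff: Option 3 is ranked above Option 5 on 19 ballots, Option 5 above Option 3 on 21.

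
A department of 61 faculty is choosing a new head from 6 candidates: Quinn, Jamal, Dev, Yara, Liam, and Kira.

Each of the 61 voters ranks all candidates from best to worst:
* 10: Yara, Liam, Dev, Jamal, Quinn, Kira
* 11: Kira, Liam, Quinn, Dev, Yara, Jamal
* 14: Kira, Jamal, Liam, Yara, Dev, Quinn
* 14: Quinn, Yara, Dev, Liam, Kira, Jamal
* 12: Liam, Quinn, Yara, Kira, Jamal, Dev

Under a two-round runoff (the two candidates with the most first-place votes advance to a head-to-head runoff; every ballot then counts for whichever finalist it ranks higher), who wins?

Round 1 first-place votes: Quinn 14, Jamal 0, Dev 0, Yara 10, Liam 12, Kira 25. Kira and Quinn advance.
Runoff: Kira is ranked above Quinn on 25 ballots, Quinn above Kira on 36.

Quinn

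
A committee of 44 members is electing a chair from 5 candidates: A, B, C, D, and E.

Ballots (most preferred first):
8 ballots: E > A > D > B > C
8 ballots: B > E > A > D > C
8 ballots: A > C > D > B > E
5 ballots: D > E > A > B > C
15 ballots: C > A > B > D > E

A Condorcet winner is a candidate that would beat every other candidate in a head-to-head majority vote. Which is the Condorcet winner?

A

A vs B: 36–8
A vs C: 29–15
A vs D: 39–5
A vs E: 23–21
A beats every other candidate.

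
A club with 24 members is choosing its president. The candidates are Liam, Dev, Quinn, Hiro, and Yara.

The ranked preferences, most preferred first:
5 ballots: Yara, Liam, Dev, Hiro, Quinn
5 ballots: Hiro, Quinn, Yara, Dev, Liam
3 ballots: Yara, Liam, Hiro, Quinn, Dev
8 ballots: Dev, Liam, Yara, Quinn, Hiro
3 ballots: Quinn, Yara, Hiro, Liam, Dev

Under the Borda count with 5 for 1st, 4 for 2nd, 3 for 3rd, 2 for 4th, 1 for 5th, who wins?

Yara

Liam: 5×4 + 5×1 + 3×4 + 8×4 + 3×2 = 75
Dev: 5×3 + 5×2 + 3×1 + 8×5 + 3×1 = 71
Quinn: 5×1 + 5×4 + 3×2 + 8×2 + 3×5 = 62
Hiro: 5×2 + 5×5 + 3×3 + 8×1 + 3×3 = 61
Yara: 5×5 + 5×3 + 3×5 + 8×3 + 3×4 = 91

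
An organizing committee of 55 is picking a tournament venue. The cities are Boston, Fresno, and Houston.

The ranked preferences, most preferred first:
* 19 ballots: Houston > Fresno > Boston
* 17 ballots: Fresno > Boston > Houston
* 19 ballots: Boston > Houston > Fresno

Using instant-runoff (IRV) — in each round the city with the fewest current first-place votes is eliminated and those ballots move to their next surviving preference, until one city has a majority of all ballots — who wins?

Boston

Round 1: Boston 19, Fresno 17, Houston 19. Fresno eliminated.
Round 2: Boston 36, Houston 19. Boston has a majority (≥28).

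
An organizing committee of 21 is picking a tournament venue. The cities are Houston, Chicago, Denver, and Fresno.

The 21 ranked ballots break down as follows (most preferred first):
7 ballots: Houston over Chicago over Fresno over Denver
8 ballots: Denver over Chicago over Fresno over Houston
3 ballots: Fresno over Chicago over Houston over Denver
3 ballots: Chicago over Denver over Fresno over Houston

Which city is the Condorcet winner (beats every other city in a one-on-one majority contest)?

Chicago

Chicago vs Houston: 14–7
Chicago vs Denver: 13–8
Chicago vs Fresno: 18–3
Chicago beats every other city.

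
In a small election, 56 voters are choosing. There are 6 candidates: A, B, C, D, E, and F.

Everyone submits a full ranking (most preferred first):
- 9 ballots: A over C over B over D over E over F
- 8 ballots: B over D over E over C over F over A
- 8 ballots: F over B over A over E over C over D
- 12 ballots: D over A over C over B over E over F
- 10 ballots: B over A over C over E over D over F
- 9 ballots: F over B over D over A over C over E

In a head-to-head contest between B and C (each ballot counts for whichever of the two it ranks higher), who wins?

B

B is ranked above C on 35 ballots; C above B on 21.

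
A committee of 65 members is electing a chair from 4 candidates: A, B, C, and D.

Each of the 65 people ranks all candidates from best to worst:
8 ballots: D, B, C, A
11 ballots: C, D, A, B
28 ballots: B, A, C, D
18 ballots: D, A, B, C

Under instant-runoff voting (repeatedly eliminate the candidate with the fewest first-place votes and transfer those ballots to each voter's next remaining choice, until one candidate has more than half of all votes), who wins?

Round 1: A 0, B 28, C 11, D 26. A eliminated.
Round 2: B 28, C 11, D 26. C eliminated.
Round 3: B 28, D 37. D has a majority (≥33).

D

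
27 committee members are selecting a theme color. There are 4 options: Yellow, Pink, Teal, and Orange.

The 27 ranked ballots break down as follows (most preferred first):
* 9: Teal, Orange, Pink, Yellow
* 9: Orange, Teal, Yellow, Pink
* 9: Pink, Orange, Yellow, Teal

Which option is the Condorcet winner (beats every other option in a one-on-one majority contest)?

Orange vs Yellow: 27–0
Orange vs Pink: 18–9
Orange vs Teal: 18–9
Orange beats every other option.

Orange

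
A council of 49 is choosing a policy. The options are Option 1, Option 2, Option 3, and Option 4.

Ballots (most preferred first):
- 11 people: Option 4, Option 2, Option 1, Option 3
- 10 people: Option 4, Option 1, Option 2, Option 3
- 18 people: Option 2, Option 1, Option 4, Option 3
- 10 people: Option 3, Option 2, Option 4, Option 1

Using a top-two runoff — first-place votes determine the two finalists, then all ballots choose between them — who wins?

Option 2

Round 1 first-place votes: Option 1 0, Option 2 18, Option 3 10, Option 4 21. Option 4 and Option 2 advance.
Runoff: Option 4 is ranked above Option 2 on 21 ballots, Option 2 above Option 4 on 28.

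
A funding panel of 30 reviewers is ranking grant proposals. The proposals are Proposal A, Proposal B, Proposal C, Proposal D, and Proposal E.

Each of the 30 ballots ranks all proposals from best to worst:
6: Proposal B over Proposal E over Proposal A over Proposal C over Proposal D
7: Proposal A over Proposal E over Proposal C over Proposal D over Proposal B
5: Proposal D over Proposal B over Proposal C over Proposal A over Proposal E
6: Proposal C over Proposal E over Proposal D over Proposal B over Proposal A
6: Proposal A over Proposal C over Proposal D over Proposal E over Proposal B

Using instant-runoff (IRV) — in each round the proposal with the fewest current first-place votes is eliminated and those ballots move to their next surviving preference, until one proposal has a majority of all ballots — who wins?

Proposal B

Round 1: Proposal A 13, Proposal B 6, Proposal C 6, Proposal D 5, Proposal E 0. Proposal E eliminated.
Round 2: Proposal A 13, Proposal B 6, Proposal C 6, Proposal D 5. Proposal D eliminated.
Round 3: Proposal A 13, Proposal B 11, Proposal C 6. Proposal C eliminated.
Round 4: Proposal A 13, Proposal B 17. Proposal B has a majority (≥16).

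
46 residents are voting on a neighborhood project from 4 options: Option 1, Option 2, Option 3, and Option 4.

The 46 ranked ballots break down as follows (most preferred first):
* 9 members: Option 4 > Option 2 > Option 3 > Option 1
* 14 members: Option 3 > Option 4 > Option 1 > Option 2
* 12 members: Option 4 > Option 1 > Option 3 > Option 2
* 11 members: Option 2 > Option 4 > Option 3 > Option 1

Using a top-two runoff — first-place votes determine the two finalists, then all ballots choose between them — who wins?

Round 1 first-place votes: Option 1 0, Option 2 11, Option 3 14, Option 4 21. Option 4 and Option 3 advance.
Runoff: Option 4 is ranked above Option 3 on 32 ballots, Option 3 above Option 4 on 14.

Option 4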